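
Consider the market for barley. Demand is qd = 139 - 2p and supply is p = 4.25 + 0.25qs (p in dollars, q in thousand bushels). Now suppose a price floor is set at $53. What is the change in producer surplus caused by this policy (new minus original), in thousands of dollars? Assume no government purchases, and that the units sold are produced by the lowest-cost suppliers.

Rearranging supply gives qs = 4p - 17. Setting quantity demanded equal to quantity supplied, 139 - 2p = 4p - 17, gives p* = 26 and q* = 87.
Since 53 > 26, the floor is binding.
At p = 53: qd = 139 - 2·53 = 33 and qs = 4·53 - 17 = 195.
Producer surplus without the control is ½ · (26 - 4.25) · 87 = 946.125.
With the floor, 33 units are sold at 53. The supply price at q = 33 is 12.5, so PS = ½ · [(53 - 4.25) + (53 - 12.5)] · 33 = 1472.625.
Change in producer surplus = 1472.625 - 946.125 = 526.5.

526.5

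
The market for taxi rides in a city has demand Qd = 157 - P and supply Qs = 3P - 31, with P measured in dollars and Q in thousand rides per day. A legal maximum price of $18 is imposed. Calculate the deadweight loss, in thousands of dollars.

5046

In a free market, 157 - P = 3P - 31 gives the equilibrium P* = 47, Q* = 110.
Since 18 < 47, the ceiling is binding.
At P = 18: Qd = 157 - 18 = 139 and Qs = 3·18 - 31 = 23.
Quantity traded falls to 23. At Q = 23 the demand price is 157 - 23 = 134 and the supply price is (31 + 23)/3 = 18.
Deadweight loss = ½ · (134 - 18) · (110 - 23) = ½ · 116 · 87 = 5046.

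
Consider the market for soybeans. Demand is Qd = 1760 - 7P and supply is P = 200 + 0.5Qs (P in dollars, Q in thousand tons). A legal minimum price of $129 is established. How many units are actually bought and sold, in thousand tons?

Rearranging supply gives Qs = 2P - 400. Equilibrium: 1760 - 7P = 2P - 400, so 2160 = 9P and P* = 240, Q* = 80.
The floor of 129 is below the equilibrium price 240, so it is not binding; the market clears at P* = 240, Q* = 80.

80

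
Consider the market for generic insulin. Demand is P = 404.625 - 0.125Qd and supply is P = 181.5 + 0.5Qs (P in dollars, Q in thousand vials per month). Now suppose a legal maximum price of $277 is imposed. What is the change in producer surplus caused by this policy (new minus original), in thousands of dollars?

-22742

Rearranging demand gives Qd = 3237 - 8P; rearranging supply gives Qs = 2P - 363. Without the control the market clears where 3237 - 8P = 2P - 363, i.e. P* = 360 and Q* = 357.
Since 277 < 360, the ceiling is binding.
At P = 277: Qd = 3237 - 8·277 = 1021 and Qs = 2·277 - 363 = 191.
Producer surplus without the control is ½ · (360 - 181.5) · 357 = 31862.25.
With the ceiling, producers sell 191 units at 277, so PS = ½ · (277 - 181.5) · 191 = 9120.25.
Change in producer surplus = 9120.25 - 31862.25 = -22742.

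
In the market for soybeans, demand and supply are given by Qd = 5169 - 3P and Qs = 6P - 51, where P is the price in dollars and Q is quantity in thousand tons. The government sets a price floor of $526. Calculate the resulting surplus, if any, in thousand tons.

In a free market, 5169 - 3P = 6P - 51 gives the equilibrium P* = 580, Q* = 3429.
Since 526 is below P* = 580, the floor does not bind and the free-market outcome prevails.
Since the control does not bind, there is no surplus.

0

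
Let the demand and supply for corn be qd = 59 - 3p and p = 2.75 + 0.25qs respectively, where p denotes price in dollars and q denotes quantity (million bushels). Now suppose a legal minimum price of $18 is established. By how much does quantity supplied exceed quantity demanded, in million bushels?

56

Rearranging supply gives qs = 4p - 11. Equilibrium: 59 - 3p = 4p - 11, so 70 = 7p and p* = 10, q* = 29.
Since 18 > 10, the floor is binding.
At p = 18: qd = 59 - 3·18 = 5 and qs = 4·18 - 11 = 61.
Surplus = qs - qd = 61 - 5 = 56.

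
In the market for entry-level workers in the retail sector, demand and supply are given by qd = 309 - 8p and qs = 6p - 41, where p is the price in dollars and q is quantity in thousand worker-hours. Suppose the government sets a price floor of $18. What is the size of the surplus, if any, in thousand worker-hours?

Equilibrium: 309 - 8p = 6p - 41, so 350 = 14p and p* = 25, q* = 109.
Since 18 is below p* = 25, the floor does not bind and the free-market outcome prevails.
Since the control does not bind, there is no surplus.

0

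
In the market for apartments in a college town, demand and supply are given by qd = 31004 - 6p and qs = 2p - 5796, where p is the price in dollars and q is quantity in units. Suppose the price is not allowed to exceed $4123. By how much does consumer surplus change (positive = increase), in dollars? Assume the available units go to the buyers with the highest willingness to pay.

Without the control the market clears where 31004 - 6p = 2p - 5796, i.e. p* = 4600 and q* = 3404.
Because the ceiling (4123) lies below the market-clearing price, it is binding.
At p = 4123: qd = 31004 - 6·4123 = 6266 and qs = 2·4123 - 5796 = 2450.
Consumer surplus without the control is ½ · (15502/3 - 4600) · 3404 = 2896804/3.
With the ceiling, 2450 units are sold at 4123 (assume they go to the highest-value buyers). The demand price at q = 2450 is 4759, so CS = ½ · [(15502/3 - 4123) + (4759 - 4123)] · 2450 = 6175225/3.
Change in consumer surplus = 6175225/3 - 2896804/3 = 1092807.

1092807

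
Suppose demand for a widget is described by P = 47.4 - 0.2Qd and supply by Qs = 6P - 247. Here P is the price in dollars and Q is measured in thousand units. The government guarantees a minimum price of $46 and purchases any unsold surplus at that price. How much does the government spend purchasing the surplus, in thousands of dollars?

Rearranging demand gives Qd = 237 - 5P. Without the control the market clears where 237 - 5P = 6P - 247, i.e. P* = 44 and Q* = 17.
Since 46 > 44, the floor is binding.
At P = 46: Qd = 237 - 5·46 = 7 and Qs = 6·46 - 247 = 29.
Surplus = Qs - Qd = 22.
Government expenditure = surplus × support price = 22 × 46 = 1012.

1012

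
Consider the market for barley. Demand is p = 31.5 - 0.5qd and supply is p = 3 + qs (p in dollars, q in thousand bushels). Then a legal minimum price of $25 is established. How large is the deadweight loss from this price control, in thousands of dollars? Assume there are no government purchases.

27

Rearranging demand gives qd = 63 - 2p; rearranging supply gives qs = p - 3. Equilibrium: 63 - 2p = p - 3, so 66 = 3p and p* = 22, q* = 19.
Because the floor (25) lies above the market-clearing price, it is binding.
At p = 25: qd = 63 - 2·25 = 13 and qs = 25 - 3 = 22.
Quantity traded falls to 13. At q = 13 the demand price is (63 - 13)/2 = 25 and the supply price is 3 + 13 = 16.
Deadweight loss = ½ · (25 - 16) · (19 - 13) = ½ · 9 · 6 = 27.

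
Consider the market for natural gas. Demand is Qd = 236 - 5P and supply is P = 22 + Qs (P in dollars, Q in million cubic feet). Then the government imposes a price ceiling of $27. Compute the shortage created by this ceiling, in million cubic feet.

Rearranging supply gives Qs = P - 22. Without the control the market clears where 236 - 5P = P - 22, i.e. P* = 43 and Q* = 21.
Because the ceiling (27) lies below the market-clearing price, it is binding.
At P = 27: Qd = 236 - 5·27 = 101 and Qs = 27 - 22 = 5.
Shortage = Qd - Qs = 101 - 5 = 96.

96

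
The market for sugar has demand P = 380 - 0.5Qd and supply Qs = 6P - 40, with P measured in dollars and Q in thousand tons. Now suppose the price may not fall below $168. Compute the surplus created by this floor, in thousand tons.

544

Rearranging demand gives Qd = 760 - 2P. In a free market, 760 - 2P = 6P - 40 gives the equilibrium P* = 100, Q* = 560.
The floor of 168 is above the equilibrium price 100, so it binds.
At P = 168: Qd = 760 - 2·168 = 424 and Qs = 6·168 - 40 = 968.
Surplus = Qs - Qd = 968 - 424 = 544.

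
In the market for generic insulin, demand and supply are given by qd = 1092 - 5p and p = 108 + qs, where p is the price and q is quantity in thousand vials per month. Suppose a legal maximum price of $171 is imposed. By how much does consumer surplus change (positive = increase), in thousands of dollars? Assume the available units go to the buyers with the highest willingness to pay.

1742.9

Rearranging supply gives qs = p - 108. In a free market, 1092 - 5p = p - 108 gives the equilibrium p* = 200, q* = 92.
The ceiling of 171 is below the equilibrium price 200, so it binds.
At p = 171: qd = 1092 - 5·171 = 237 and qs = 171 - 108 = 63.
Consumer surplus without the control is ½ · (218.4 - 200) · 92 = 846.4.
With the ceiling, 63 units are sold at 171 (assume they go to the highest-value buyers). The demand price at q = 63 is 205.8, so CS = ½ · [(218.4 - 171) + (205.8 - 171)] · 63 = 2589.3.
Change in consumer surplus = 2589.3 - 846.4 = 1742.9.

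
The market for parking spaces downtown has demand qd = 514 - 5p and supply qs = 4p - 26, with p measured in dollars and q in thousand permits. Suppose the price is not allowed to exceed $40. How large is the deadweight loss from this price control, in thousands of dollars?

Equilibrium: 514 - 5p = 4p - 26, so 540 = 9p and p* = 60, q* = 214.
Because the ceiling (40) lies below the market-clearing price, it is binding.
At p = 40: qd = 514 - 5·40 = 314 and qs = 4·40 - 26 = 134.
Quantity traded falls to 134. At q = 134 the demand price is (514 - 134)/5 = 76 and the supply price is (26 + 134)/4 = 40.
Deadweight loss = ½ · (76 - 40) · (214 - 134) = ½ · 36 · 80 = 1440.

1440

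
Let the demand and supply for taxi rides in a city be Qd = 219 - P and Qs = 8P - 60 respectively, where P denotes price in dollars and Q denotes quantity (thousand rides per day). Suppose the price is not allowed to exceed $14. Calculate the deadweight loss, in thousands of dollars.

In a free market, 219 - P = 8P - 60 gives the equilibrium P* = 31, Q* = 188.
Because the ceiling (14) lies below the market-clearing price, it is binding.
At P = 14: Qd = 219 - 14 = 205 and Qs = 8·14 - 60 = 52.
Quantity traded falls to 52. At Q = 52 the demand price is 219 - 52 = 167 and the supply price is (60 + 52)/8 = 14.
Deadweight loss = ½ · (167 - 14) · (188 - 52) = ½ · 153 · 136 = 10404.

10404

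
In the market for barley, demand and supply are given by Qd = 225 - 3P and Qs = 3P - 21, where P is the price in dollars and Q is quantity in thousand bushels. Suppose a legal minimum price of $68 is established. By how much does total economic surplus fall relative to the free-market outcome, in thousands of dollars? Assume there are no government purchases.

Setting quantity demanded equal to quantity supplied, 225 - 3P = 3P - 21, gives P* = 41 and Q* = 102.
The floor of 68 is above the equilibrium price 41, so it binds.
At P = 68: Qd = 225 - 3·68 = 21 and Qs = 3·68 - 21 = 183.
Quantity traded falls to 21. At Q = 21 the demand price is (225 - 21)/3 = 68 and the supply price is (21 + 21)/3 = 14.
Deadweight loss = ½ · (68 - 14) · (102 - 21) = ½ · 54 · 81 = 2187.

2187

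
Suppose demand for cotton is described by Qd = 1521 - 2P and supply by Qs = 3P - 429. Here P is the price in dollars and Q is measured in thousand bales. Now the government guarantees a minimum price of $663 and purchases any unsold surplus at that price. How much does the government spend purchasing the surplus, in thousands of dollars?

904995

Equilibrium: 1521 - 2P = 3P - 429, so 1950 = 5P and P* = 390, Q* = 741.
The floor of 663 is above the equilibrium price 390, so it binds.
At P = 663: Qd = 1521 - 2·663 = 195 and Qs = 3·663 - 429 = 1560.
Surplus = Qs - Qd = 1365.
Government expenditure = surplus × support price = 1365 × 663 = 904995.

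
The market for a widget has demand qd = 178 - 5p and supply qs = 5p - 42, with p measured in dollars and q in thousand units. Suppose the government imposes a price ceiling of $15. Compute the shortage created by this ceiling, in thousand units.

70

Without the control the market clears where 178 - 5p = 5p - 42, i.e. p* = 22 and q* = 68.
Because the ceiling (15) lies below the market-clearing price, it is binding.
At p = 15: qd = 178 - 5·15 = 103 and qs = 5·15 - 42 = 33.
Shortage = qd - qs = 103 - 33 = 70.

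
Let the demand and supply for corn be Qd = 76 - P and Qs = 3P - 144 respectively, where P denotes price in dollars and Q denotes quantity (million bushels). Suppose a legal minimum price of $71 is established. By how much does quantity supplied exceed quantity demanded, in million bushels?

Without the control the market clears where 76 - P = 3P - 144, i.e. P* = 55 and Q* = 21.
Since 71 > 55, the floor is binding.
At P = 71: Qd = 76 - 71 = 5 and Qs = 3·71 - 144 = 69.
Surplus = Qs - Qd = 69 - 5 = 64.

64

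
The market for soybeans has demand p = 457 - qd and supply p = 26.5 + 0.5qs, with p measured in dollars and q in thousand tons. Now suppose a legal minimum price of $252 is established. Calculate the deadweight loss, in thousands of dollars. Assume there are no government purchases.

5043

Rearranging demand gives qd = 457 - p; rearranging supply gives qs = 2p - 53. Setting quantity demanded equal to quantity supplied, 457 - p = 2p - 53, gives p* = 170 and q* = 287.
Because the floor (252) lies above the market-clearing price, it is binding.
At p = 252: qd = 457 - 252 = 205 and qs = 2·252 - 53 = 451.
Quantity traded falls to 205. At q = 205 the demand price is 457 - 205 = 252 and the supply price is (53 + 205)/2 = 129.
Deadweight loss = ½ · (252 - 129) · (287 - 205) = ½ · 123 · 82 = 5043.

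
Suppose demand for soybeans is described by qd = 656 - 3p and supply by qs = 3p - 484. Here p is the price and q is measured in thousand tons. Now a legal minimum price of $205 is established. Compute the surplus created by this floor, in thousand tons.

90

Setting quantity demanded equal to quantity supplied, 656 - 3p = 3p - 484, gives p* = 190 and q* = 86.
The floor of 205 is above the equilibrium price 190, so it binds.
At p = 205: qd = 656 - 3·205 = 41 and qs = 3·205 - 484 = 131.
Surplus = qs - qd = 131 - 41 = 90.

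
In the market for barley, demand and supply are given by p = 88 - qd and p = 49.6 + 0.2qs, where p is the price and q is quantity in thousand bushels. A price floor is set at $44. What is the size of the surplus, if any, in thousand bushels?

0

Rearranging demand gives qd = 88 - p; rearranging supply gives qs = 5p - 248. Setting quantity demanded equal to quantity supplied, 88 - p = 5p - 248, gives p* = 56 and q* = 32.
The floor of 44 is below the equilibrium price 56, so it is not binding; the market clears at p* = 56, q* = 32.
Since the control does not bind, there is no surplus.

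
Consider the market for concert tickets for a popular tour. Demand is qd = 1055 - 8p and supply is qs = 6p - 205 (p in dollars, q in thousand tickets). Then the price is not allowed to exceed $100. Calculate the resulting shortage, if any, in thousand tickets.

Setting quantity demanded equal to quantity supplied, 1055 - 8p = 6p - 205, gives p* = 90 and q* = 335.
The ceiling of 100 is above the equilibrium price 90, so it is not binding; the market clears at p* = 90, q* = 335.
Since the control does not bind, there is no shortage.

0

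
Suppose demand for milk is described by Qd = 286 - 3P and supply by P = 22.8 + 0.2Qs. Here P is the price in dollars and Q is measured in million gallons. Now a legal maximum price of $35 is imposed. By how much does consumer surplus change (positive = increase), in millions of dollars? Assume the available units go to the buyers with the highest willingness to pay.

-22.5

Rearranging supply gives Qs = 5P - 114. Setting quantity demanded equal to quantity supplied, 286 - 3P = 5P - 114, gives P* = 50 and Q* = 136.
The ceiling of 35 is below the equilibrium price 50, so it binds.
At P = 35: Qd = 286 - 3·35 = 181 and Qs = 5·35 - 114 = 61.
Consumer surplus without the control is ½ · (286/3 - 50) · 136 = 9248/3.
With the ceiling, 61 units are sold at 35 (assume they go to the highest-value buyers). The demand price at Q = 61 is 75, so CS = ½ · [(286/3 - 35) + (75 - 35)] · 61 = 18361/6.
Change in consumer surplus = 18361/6 - 9248/3 = -22.5.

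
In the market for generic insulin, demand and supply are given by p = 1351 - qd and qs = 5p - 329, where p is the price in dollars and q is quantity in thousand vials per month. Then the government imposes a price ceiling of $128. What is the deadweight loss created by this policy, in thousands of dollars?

346560

Rearranging demand gives qd = 1351 - p. Without the control the market clears where 1351 - p = 5p - 329, i.e. p* = 280 and q* = 1071.
The ceiling of 128 is below the equilibrium price 280, so it binds.
At p = 128: qd = 1351 - 128 = 1223 and qs = 5·128 - 329 = 311.
Quantity traded falls to 311. At q = 311 the demand price is 1351 - 311 = 1040 and the supply price is (329 + 311)/5 = 128.
Deadweight loss = ½ · (1040 - 128) · (1071 - 311) = ½ · 912 · 760 = 346560.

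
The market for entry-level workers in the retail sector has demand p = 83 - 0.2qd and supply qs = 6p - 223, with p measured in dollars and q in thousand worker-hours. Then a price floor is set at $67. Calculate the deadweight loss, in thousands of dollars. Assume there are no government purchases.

Rearranging demand gives qd = 415 - 5p. In a free market, 415 - 5p = 6p - 223 gives the equilibrium p* = 58, q* = 125.
The floor of 67 is above the equilibrium price 58, so it binds.
At p = 67: qd = 415 - 5·67 = 80 and qs = 6·67 - 223 = 179.
Quantity traded falls to 80. At q = 80 the demand price is (415 - 80)/5 = 67 and the supply price is (223 + 80)/6 = 50.5.
Deadweight loss = ½ · (67 - 50.5) · (125 - 80) = ½ · 16.5 · 45 = 371.25.

371.25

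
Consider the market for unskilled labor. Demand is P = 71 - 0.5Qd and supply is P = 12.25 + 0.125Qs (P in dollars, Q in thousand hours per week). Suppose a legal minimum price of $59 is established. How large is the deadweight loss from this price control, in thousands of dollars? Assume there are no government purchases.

Rearranging demand gives Qd = 142 - 2P; rearranging supply gives Qs = 8P - 98. In a free market, 142 - 2P = 8P - 98 gives the equilibrium P* = 24, Q* = 94.
Because the floor (59) lies above the market-clearing price, it is binding.
At P = 59: Qd = 142 - 2·59 = 24 and Qs = 8·59 - 98 = 374.
Quantity traded falls to 24. At Q = 24 the demand price is (142 - 24)/2 = 59 and the supply price is (98 + 24)/8 = 15.25.
Deadweight loss = ½ · (59 - 15.25) · (94 - 24) = ½ · 43.75 · 70 = 1531.25.

1531.25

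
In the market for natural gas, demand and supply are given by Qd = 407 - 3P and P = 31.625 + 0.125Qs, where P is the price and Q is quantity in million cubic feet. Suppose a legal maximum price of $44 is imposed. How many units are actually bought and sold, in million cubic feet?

99

Rearranging supply gives Qs = 8P - 253. Setting quantity demanded equal to quantity supplied, 407 - 3P = 8P - 253, gives P* = 60 and Q* = 227.
Since 44 < 60, the ceiling is binding.
At P = 44: Qd = 407 - 3·44 = 275 and Qs = 8·44 - 253 = 99.
The quantity actually transacted is the short side, supply: 99.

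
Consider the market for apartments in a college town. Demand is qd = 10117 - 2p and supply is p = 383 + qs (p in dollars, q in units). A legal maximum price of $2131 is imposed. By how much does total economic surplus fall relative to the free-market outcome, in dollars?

Rearranging supply gives qs = p - 383. In a free market, 10117 - 2p = p - 383 gives the equilibrium p* = 3500, q* = 3117.
Because the ceiling (2131) lies below the market-clearing price, it is binding.
At p = 2131: qd = 10117 - 2·2131 = 5855 and qs = 2131 - 383 = 1748.
Quantity traded falls to 1748. At q = 1748 the demand price is (10117 - 1748)/2 = 4184.5 and the supply price is 383 + 1748 = 2131.
Deadweight loss = ½ · (4184.5 - 2131) · (3117 - 1748) = ½ · 2053.5 · 1369 = 1405620.75.

1405620.75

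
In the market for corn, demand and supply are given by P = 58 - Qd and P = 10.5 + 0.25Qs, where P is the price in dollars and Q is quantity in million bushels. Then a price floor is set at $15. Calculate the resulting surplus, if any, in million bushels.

Rearranging demand gives Qd = 58 - P; rearranging supply gives Qs = 4P - 42. Equilibrium: 58 - P = 4P - 42, so 100 = 5P and P* = 20, Q* = 38.
The floor of 15 is below the equilibrium price 20, so it is not binding; the market clears at P* = 20, Q* = 38.
Since the control does not bind, there is no surplus.

0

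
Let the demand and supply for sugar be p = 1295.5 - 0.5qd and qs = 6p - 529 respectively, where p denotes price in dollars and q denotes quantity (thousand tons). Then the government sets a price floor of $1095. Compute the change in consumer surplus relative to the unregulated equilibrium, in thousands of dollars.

-779730

Rearranging demand gives qd = 2591 - 2p. Equilibrium: 2591 - 2p = 6p - 529, so 3120 = 8p and p* = 390, q* = 1811.
Because the floor (1095) lies above the market-clearing price, it is binding.
At p = 1095: qd = 2591 - 2·1095 = 401 and qs = 6·1095 - 529 = 6041.
Consumer surplus without the control is ½ · (1295.5 - 390) · 1811 = 819930.25.
With the floor, consumers buy 401 units at 1095, so CS = ½ · (1295.5 - 1095) · 401 = 40200.25.
Change in consumer surplus = 40200.25 - 819930.25 = -779730.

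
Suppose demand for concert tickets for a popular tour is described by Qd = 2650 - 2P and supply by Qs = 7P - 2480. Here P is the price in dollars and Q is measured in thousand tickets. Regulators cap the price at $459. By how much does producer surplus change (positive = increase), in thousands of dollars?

-124486.5

Setting quantity demanded equal to quantity supplied, 2650 - 2P = 7P - 2480, gives P* = 570 and Q* = 1510.
Since 459 < 570, the ceiling is binding.
At P = 459: Qd = 2650 - 2·459 = 1732 and Qs = 7·459 - 2480 = 733.
Producer surplus without the control is ½ · (570 - 2480/7) · 1510 = 1140050/7.
With the ceiling, producers sell 733 units at 459, so PS = ½ · (459 - 2480/7) · 733 = 537289/14.
Change in producer surplus = 537289/14 - 1140050/7 = -124486.5.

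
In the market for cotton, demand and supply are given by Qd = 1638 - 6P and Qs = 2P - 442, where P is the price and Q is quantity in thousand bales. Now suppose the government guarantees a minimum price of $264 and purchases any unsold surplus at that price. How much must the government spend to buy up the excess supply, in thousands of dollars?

Equilibrium: 1638 - 6P = 2P - 442, so 2080 = 8P and P* = 260, Q* = 78.
Since 264 > 260, the floor is binding.
At P = 264: Qd = 1638 - 6·264 = 54 and Qs = 2·264 - 442 = 86.
Surplus = Qs - Qd = 32.
Government expenditure = surplus × support price = 32 × 264 = 8448.

8448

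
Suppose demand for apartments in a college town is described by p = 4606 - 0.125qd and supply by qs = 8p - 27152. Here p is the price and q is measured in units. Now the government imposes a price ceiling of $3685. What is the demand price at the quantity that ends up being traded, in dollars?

Rearranging demand gives qd = 36848 - 8p. In a free market, 36848 - 8p = 8p - 27152 gives the equilibrium p* = 4000, q* = 4848.
The ceiling of 3685 is below the equilibrium price 4000, so it binds.
At p = 3685: qd = 36848 - 8·3685 = 7368 and qs = 8·3685 - 27152 = 2328.
Only 2328 units reach the market. On the demand curve, the marginal buyer's willingness to pay at q = 2328 is (36848 - 2328)/8 = 4315.

4315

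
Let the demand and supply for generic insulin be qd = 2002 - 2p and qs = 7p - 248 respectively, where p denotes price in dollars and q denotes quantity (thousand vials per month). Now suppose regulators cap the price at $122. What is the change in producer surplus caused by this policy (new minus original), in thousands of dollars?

Setting quantity demanded equal to quantity supplied, 2002 - 2p = 7p - 248, gives p* = 250 and q* = 1502.
Because the ceiling (122) lies below the market-clearing price, it is binding.
At p = 122: qd = 2002 - 2·122 = 1758 and qs = 7·122 - 248 = 606.
Producer surplus without the control is ½ · (250 - 248/7) · 1502 = 1128002/7.
With the ceiling, producers sell 606 units at 122, so PS = ½ · (122 - 248/7) · 606 = 183618/7.
Change in producer surplus = 183618/7 - 1128002/7 = -134912.

-134912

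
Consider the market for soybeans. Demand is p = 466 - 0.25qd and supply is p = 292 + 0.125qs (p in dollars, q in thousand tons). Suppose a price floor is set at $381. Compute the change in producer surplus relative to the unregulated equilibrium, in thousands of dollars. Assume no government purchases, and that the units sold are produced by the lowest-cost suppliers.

Rearranging demand gives qd = 1864 - 4p; rearranging supply gives qs = 8p - 2336. In a free market, 1864 - 4p = 8p - 2336 gives the equilibrium p* = 350, q* = 464.
Since 381 > 350, the floor is binding.
At p = 381: qd = 1864 - 4·381 = 340 and qs = 8·381 - 2336 = 712.
Producer surplus without the control is ½ · (350 - 292) · 464 = 13456.
With the floor, 340 units are sold at 381. The supply price at q = 340 is 334.5, so PS = ½ · [(381 - 292) + (381 - 334.5)] · 340 = 23035.
Change in producer surplus = 23035 - 13456 = 9579.

9579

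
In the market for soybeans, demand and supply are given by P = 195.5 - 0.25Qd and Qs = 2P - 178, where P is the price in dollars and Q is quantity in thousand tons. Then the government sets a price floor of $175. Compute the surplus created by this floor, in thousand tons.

90

Rearranging demand gives Qd = 782 - 4P. Setting quantity demanded equal to quantity supplied, 782 - 4P = 2P - 178, gives P* = 160 and Q* = 142.
Because the floor (175) lies above the market-clearing price, it is binding.
At P = 175: Qd = 782 - 4·175 = 82 and Qs = 2·175 - 178 = 172.
Surplus = Qs - Qd = 172 - 82 = 90.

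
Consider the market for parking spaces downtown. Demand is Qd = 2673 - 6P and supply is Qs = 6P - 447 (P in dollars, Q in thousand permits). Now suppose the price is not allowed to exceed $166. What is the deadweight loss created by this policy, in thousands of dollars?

53016

Setting quantity demanded equal to quantity supplied, 2673 - 6P = 6P - 447, gives P* = 260 and Q* = 1113.
Because the ceiling (166) lies below the market-clearing price, it is binding.
At P = 166: Qd = 2673 - 6·166 = 1677 and Qs = 6·166 - 447 = 549.
Quantity traded falls to 549. At Q = 549 the demand price is (2673 - 549)/6 = 354 and the supply price is (447 + 549)/6 = 166.
Deadweight loss = ½ · (354 - 166) · (1113 - 549) = ½ · 188 · 564 = 53016.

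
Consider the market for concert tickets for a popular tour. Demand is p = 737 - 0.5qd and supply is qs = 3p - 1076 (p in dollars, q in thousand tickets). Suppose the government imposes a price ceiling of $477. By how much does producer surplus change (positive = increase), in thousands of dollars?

Rearranging demand gives qd = 1474 - 2p. Equilibrium: 1474 - 2p = 3p - 1076, so 2550 = 5p and p* = 510, q* = 454.
Since 477 < 510, the ceiling is binding.
At p = 477: qd = 1474 - 2·477 = 520 and qs = 3·477 - 1076 = 355.
Producer surplus without the control is ½ · (510 - 1076/3) · 454 = 103058/3.
With the ceiling, producers sell 355 units at 477, so PS = ½ · (477 - 1076/3) · 355 = 126025/6.
Change in producer surplus = 126025/6 - 103058/3 = -13348.5.

-13348.5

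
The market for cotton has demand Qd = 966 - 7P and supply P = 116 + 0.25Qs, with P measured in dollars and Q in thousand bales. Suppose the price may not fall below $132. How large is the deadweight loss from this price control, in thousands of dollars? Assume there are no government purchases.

38.5

Rearranging supply gives Qs = 4P - 464. Setting quantity demanded equal to quantity supplied, 966 - 7P = 4P - 464, gives P* = 130 and Q* = 56.
The floor of 132 is above the equilibrium price 130, so it binds.
At P = 132: Qd = 966 - 7·132 = 42 and Qs = 4·132 - 464 = 64.
Quantity traded falls to 42. At Q = 42 the demand price is (966 - 42)/7 = 132 and the supply price is (464 + 42)/4 = 126.5.
Deadweight loss = ½ · (132 - 126.5) · (56 - 42) = ½ · 5.5 · 14 = 38.5.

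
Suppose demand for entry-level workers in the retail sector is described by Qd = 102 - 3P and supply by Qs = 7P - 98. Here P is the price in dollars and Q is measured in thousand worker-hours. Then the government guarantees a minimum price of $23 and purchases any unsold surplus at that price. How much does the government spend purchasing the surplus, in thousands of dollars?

690

Equilibrium: 102 - 3P = 7P - 98, so 200 = 10P and P* = 20, Q* = 42.
The floor of 23 is above the equilibrium price 20, so it binds.
At P = 23: Qd = 102 - 3·23 = 33 and Qs = 7·23 - 98 = 63.
Surplus = Qs - Qd = 30.
Government expenditure = surplus × support price = 30 × 23 = 690.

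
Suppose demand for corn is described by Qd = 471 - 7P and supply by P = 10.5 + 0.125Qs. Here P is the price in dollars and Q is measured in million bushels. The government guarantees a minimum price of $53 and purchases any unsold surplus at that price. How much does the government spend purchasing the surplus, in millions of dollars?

Rearranging supply gives Qs = 8P - 84. In a free market, 471 - 7P = 8P - 84 gives the equilibrium P* = 37, Q* = 212.
The floor of 53 is above the equilibrium price 37, so it binds.
At P = 53: Qd = 471 - 7·53 = 100 and Qs = 8·53 - 84 = 340.
Surplus = Qs - Qd = 240.
Government expenditure = surplus × support price = 240 × 53 = 12720.

12720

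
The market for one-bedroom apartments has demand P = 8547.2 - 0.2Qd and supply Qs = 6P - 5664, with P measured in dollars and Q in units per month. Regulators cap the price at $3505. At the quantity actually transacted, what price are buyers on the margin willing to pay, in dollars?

Rearranging demand gives Qd = 42736 - 5P. In a free market, 42736 - 5P = 6P - 5664 gives the equilibrium P* = 4400, Q* = 20736.
Because the ceiling (3505) lies below the market-clearing price, it is binding.
At P = 3505: Qd = 42736 - 5·3505 = 25211 and Qs = 6·3505 - 5664 = 15366.
Only 15366 units reach the market. On the demand curve, the marginal buyer's willingness to pay at Q = 15366 is (42736 - 15366)/5 = 5474.

5474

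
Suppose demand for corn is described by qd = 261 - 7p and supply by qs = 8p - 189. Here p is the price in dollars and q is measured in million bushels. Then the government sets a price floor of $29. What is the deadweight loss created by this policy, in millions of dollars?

Without the control the market clears where 261 - 7p = 8p - 189, i.e. p* = 30 and q* = 51.
Since 29 is below p* = 30, the floor does not bind and the free-market outcome prevails.
Since the control does not bind, no trades are prevented and deadweight loss is zero.

0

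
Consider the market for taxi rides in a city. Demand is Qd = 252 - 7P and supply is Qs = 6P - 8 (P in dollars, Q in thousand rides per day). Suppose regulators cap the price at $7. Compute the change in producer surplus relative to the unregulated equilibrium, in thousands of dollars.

-949

Setting quantity demanded equal to quantity supplied, 252 - 7P = 6P - 8, gives P* = 20 and Q* = 112.
The ceiling of 7 is below the equilibrium price 20, so it binds.
At P = 7: Qd = 252 - 7·7 = 203 and Qs = 6·7 - 8 = 34.
Producer surplus without the control is ½ · (20 - 4/3) · 112 = 3136/3.
With the ceiling, producers sell 34 units at 7, so PS = ½ · (7 - 4/3) · 34 = 289/3.
Change in producer surplus = 289/3 - 3136/3 = -949.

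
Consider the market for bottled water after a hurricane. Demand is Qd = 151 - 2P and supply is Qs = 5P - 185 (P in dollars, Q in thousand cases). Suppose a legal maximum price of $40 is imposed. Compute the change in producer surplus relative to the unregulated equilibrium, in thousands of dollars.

-280

Without the control the market clears where 151 - 2P = 5P - 185, i.e. P* = 48 and Q* = 55.
The ceiling of 40 is below the equilibrium price 48, so it binds.
At P = 40: Qd = 151 - 2·40 = 71 and Qs = 5·40 - 185 = 15.
Producer surplus without the control is ½ · (48 - 37) · 55 = 302.5.
With the ceiling, producers sell 15 units at 40, so PS = ½ · (40 - 37) · 15 = 22.5.
Change in producer surplus = 22.5 - 302.5 = -280.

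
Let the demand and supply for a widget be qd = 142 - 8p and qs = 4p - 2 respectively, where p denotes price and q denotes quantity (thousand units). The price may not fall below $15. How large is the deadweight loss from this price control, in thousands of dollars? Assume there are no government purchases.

Equilibrium: 142 - 8p = 4p - 2, so 144 = 12p and p* = 12, q* = 46.
Since 15 > 12, the floor is binding.
At p = 15: qd = 142 - 8·15 = 22 and qs = 4·15 - 2 = 58.
Quantity traded falls to 22. At q = 22 the demand price is (142 - 22)/8 = 15 and the supply price is (2 + 22)/4 = 6.
Deadweight loss = ½ · (15 - 6) · (46 - 22) = ½ · 9 · 24 = 108.

108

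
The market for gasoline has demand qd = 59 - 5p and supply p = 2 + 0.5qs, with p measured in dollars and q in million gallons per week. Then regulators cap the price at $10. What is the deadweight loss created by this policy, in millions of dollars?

Rearranging supply gives qs = 2p - 4. Without the control the market clears where 59 - 5p = 2p - 4, i.e. p* = 9 and q* = 14.
Since 10 is above p* = 9, the ceiling does not bind and the free-market outcome prevails.
Since the control does not bind, no trades are prevented and deadweight loss is zero.

0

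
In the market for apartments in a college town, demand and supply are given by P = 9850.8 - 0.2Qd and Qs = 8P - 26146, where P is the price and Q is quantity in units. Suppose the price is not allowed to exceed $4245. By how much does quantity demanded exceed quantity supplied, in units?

20215

Rearranging demand gives Qd = 49254 - 5P. Setting quantity demanded equal to quantity supplied, 49254 - 5P = 8P - 26146, gives P* = 5800 and Q* = 20254.
The ceiling of 4245 is below the equilibrium price 5800, so it binds.
At P = 4245: Qd = 49254 - 5·4245 = 28029 and Qs = 8·4245 - 26146 = 7814.
Shortage = Qd - Qs = 28029 - 7814 = 20215.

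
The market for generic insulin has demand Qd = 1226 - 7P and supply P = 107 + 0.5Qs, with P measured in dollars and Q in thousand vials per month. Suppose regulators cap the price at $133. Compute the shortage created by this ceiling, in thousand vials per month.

243

Rearranging supply gives Qs = 2P - 214. Setting quantity demanded equal to quantity supplied, 1226 - 7P = 2P - 214, gives P* = 160 and Q* = 106.
Since 133 < 160, the ceiling is binding.
At P = 133: Qd = 1226 - 7·133 = 295 and Qs = 2·133 - 214 = 52.
Shortage = Qd - Qs = 295 - 52 = 243.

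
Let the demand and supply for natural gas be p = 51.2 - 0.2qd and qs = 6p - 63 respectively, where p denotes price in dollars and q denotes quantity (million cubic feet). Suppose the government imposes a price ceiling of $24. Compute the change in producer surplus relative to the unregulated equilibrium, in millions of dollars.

Rearranging demand gives qd = 256 - 5p. In a free market, 256 - 5p = 6p - 63 gives the equilibrium p* = 29, q* = 111.
The ceiling of 24 is below the equilibrium price 29, so it binds.
At p = 24: qd = 256 - 5·24 = 136 and qs = 6·24 - 63 = 81.
Producer surplus without the control is ½ · (29 - 10.5) · 111 = 1026.75.
With the ceiling, producers sell 81 units at 24, so PS = ½ · (24 - 10.5) · 81 = 546.75.
Change in producer surplus = 546.75 - 1026.75 = -480.

-480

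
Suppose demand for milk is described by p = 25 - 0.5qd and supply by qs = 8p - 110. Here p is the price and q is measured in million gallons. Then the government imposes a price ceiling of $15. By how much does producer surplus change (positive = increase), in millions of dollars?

Rearranging demand gives qd = 50 - 2p. Without the control the market clears where 50 - 2p = 8p - 110, i.e. p* = 16 and q* = 18.
Since 15 < 16, the ceiling is binding.
At p = 15: qd = 50 - 2·15 = 20 and qs = 8·15 - 110 = 10.
Producer surplus without the control is ½ · (16 - 13.75) · 18 = 20.25.
With the ceiling, producers sell 10 units at 15, so PS = ½ · (15 - 13.75) · 10 = 6.25.
Change in producer surplus = 6.25 - 20.25 = -14.

-14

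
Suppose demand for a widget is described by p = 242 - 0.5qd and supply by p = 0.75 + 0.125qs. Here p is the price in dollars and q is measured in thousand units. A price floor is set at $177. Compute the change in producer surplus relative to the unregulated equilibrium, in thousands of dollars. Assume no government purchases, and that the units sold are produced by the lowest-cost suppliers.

12544

Rearranging demand gives qd = 484 - 2p; rearranging supply gives qs = 8p - 6. Equilibrium: 484 - 2p = 8p - 6, so 490 = 10p and p* = 49, q* = 386.
Because the floor (177) lies above the market-clearing price, it is binding.
At p = 177: qd = 484 - 2·177 = 130 and qs = 8·177 - 6 = 1410.
Producer surplus without the control is ½ · (49 - 0.75) · 386 = 9312.25.
With the floor, 130 units are sold at 177. The supply price at q = 130 is 17, so PS = ½ · [(177 - 0.75) + (177 - 17)] · 130 = 21856.25.
Change in producer surplus = 21856.25 - 9312.25 = 12544.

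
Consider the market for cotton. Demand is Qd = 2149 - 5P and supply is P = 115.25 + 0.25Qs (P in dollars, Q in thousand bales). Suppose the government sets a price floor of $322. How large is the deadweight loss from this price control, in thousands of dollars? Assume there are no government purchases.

Rearranging supply gives Qs = 4P - 461. In a free market, 2149 - 5P = 4P - 461 gives the equilibrium P* = 290, Q* = 699.
Since 322 > 290, the floor is binding.
At P = 322: Qd = 2149 - 5·322 = 539 and Qs = 4·322 - 461 = 827.
Quantity traded falls to 539. At Q = 539 the demand price is (2149 - 539)/5 = 322 and the supply price is (461 + 539)/4 = 250.
Deadweight loss = ½ · (322 - 250) · (699 - 539) = ½ · 72 · 160 = 5760.

5760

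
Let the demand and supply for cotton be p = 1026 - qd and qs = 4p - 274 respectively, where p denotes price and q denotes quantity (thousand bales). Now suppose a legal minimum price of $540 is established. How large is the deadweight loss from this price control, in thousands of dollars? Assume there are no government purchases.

49000

Rearranging demand gives qd = 1026 - p. Setting quantity demanded equal to quantity supplied, 1026 - p = 4p - 274, gives p* = 260 and q* = 766.
Because the floor (540) lies above the market-clearing price, it is binding.
At p = 540: qd = 1026 - 540 = 486 and qs = 4·540 - 274 = 1886.
Quantity traded falls to 486. At q = 486 the demand price is 1026 - 486 = 540 and the supply price is (274 + 486)/4 = 190.
Deadweight loss = ½ · (540 - 190) · (766 - 486) = ½ · 350 · 280 = 49000.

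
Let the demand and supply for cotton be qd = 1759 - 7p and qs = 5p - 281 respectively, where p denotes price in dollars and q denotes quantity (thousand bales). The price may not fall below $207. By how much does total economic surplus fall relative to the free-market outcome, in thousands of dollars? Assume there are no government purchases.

11499.6

Without the control the market clears where 1759 - 7p = 5p - 281, i.e. p* = 170 and q* = 569.
Because the floor (207) lies above the market-clearing price, it is binding.
At p = 207: qd = 1759 - 7·207 = 310 and qs = 5·207 - 281 = 754.
Quantity traded falls to 310. At q = 310 the demand price is (1759 - 310)/7 = 207 and the supply price is (281 + 310)/5 = 118.2.
Deadweight loss = ½ · (207 - 118.2) · (569 - 310) = ½ · 88.8 · 259 = 11499.6.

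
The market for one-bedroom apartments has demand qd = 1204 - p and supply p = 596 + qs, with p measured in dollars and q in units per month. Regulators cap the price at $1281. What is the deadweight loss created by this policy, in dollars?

Rearranging supply gives qs = p - 596. Without the control the market clears where 1204 - p = p - 596, i.e. p* = 900 and q* = 304.
The ceiling of 1281 is above the equilibrium price 900, so it is not binding; the market clears at p* = 900, q* = 304.
Since the control does not bind, no trades are prevented and deadweight loss is zero.

0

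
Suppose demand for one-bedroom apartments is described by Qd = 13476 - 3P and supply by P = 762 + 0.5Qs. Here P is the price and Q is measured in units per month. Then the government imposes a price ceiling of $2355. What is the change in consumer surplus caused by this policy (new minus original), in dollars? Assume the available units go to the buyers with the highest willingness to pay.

Rearranging supply gives Qs = 2P - 1524. Without the control the market clears where 13476 - 3P = 2P - 1524, i.e. P* = 3000 and Q* = 4476.
Since 2355 < 3000, the ceiling is binding.
At P = 2355: Qd = 13476 - 3·2355 = 6411 and Qs = 2·2355 - 1524 = 3186.
Consumer surplus without the control is ½ · (4492 - 3000) · 4476 = 3339096.
With the ceiling, 3186 units are sold at 2355 (assume they go to the highest-value buyers). The demand price at Q = 3186 is 3430, so CS = ½ · [(4492 - 2355) + (3430 - 2355)] · 3186 = 5116716.
Change in consumer surplus = 5116716 - 3339096 = 1777620.

1777620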